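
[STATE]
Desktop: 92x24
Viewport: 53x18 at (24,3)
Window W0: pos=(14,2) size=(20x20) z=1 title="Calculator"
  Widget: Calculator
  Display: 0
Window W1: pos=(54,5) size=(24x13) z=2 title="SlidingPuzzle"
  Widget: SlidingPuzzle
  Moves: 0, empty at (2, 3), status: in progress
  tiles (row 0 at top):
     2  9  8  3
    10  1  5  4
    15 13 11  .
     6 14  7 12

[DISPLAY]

or       ┃                                           
─────────┨                                           
        0┃                    ┏━━━━━━━━━━━━━━━━━━━━━━
───┬───┐ ┃                    ┃ SlidingPuzzle        
 9 │ ÷ │ ┃                    ┠──────────────────────
───┼───┤ ┃                    ┃┌────┬────┬────┬────┐ 
 6 │ × │ ┃                    ┃│  2 │  9 │  8 │  3 │ 
───┼───┤ ┃                    ┃├────┼────┼────┼────┤ 
 3 │ - │ ┃                    ┃│ 10 │  1 │  5 │  4 │ 
───┼───┤ ┃                    ┃├────┼────┼────┼────┤ 
 = │ + │ ┃                    ┃│ 15 │ 13 │ 11 │    │ 
───┼───┤ ┃                    ┃├────┼────┼────┼────┤ 
 MR│ M+│ ┃                    ┃│  6 │ 14 │  7 │ 12 │ 
───┴───┘ ┃                    ┃└────┴────┴────┴────┘ 
         ┃                    ┗━━━━━━━━━━━━━━━━━━━━━━
         ┃                                           
         ┃                                           
         ┃                                           


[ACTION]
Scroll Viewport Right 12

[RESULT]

                                                     
                                                     
                  ┏━━━━━━━━━━━━━━━━━━━━━━┓           
                  ┃ SlidingPuzzle        ┃           
                  ┠──────────────────────┨           
                  ┃┌────┬────┬────┬────┐ ┃           
                  ┃│  2 │  9 │  8 │  3 │ ┃           
                  ┃├────┼────┼────┼────┤ ┃           
                  ┃│ 10 │  1 │  5 │  4 │ ┃           
                  ┃├────┼────┼────┼────┤ ┃           
                  ┃│ 15 │ 13 │ 11 │    │ ┃           
                  ┃├────┼────┼────┼────┤ ┃           
                  ┃│  6 │ 14 │  7 │ 12 │ ┃           
                  ┃└────┴────┴────┴────┘ ┃           
                  ┗━━━━━━━━━━━━━━━━━━━━━━┛           
                                                     
                                                     
                                                     


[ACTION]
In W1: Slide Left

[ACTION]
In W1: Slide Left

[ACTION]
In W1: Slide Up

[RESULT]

                                                     
                                                     
                  ┏━━━━━━━━━━━━━━━━━━━━━━┓           
                  ┃ SlidingPuzzle        ┃           
                  ┠──────────────────────┨           
                  ┃┌────┬────┬────┬────┐ ┃           
                  ┃│  2 │  9 │  8 │  3 │ ┃           
                  ┃├────┼────┼────┼────┤ ┃           
                  ┃│ 10 │  1 │  5 │  4 │ ┃           
                  ┃├────┼────┼────┼────┤ ┃           
                  ┃│ 15 │ 13 │ 11 │ 12 │ ┃           
                  ┃├────┼────┼────┼────┤ ┃           
                  ┃│  6 │ 14 │  7 │    │ ┃           
                  ┃└────┴────┴────┴────┘ ┃           
                  ┗━━━━━━━━━━━━━━━━━━━━━━┛           
                                                     
                                                     
                                                     


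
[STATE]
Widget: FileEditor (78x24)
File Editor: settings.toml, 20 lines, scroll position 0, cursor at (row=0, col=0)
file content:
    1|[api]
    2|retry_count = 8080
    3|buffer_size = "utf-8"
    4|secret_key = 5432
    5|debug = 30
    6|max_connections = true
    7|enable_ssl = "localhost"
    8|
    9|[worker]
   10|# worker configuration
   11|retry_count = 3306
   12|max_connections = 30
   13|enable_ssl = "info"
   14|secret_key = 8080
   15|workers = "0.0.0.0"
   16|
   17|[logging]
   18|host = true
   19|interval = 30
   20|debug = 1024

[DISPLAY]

█api]                                                                        ▲
retry_count = 8080                                                           █
buffer_size = "utf-8"                                                        ░
secret_key = 5432                                                            ░
debug = 30                                                                   ░
max_connections = true                                                       ░
enable_ssl = "localhost"                                                     ░
                                                                             ░
[worker]                                                                     ░
# worker configuration                                                       ░
retry_count = 3306                                                           ░
max_connections = 30                                                         ░
enable_ssl = "info"                                                          ░
secret_key = 8080                                                            ░
workers = "0.0.0.0"                                                          ░
                                                                             ░
[logging]                                                                    ░
host = true                                                                  ░
interval = 30                                                                ░
debug = 1024                                                                 ░
                                                                             ░
                                                                             ░
                                                                             ░
                                                                             ▼


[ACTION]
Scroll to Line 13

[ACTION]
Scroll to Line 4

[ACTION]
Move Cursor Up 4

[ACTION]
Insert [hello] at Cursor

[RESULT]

hello█api]                                                                   ▲
retry_count = 8080                                                           █
buffer_size = "utf-8"                                                        ░
secret_key = 5432                                                            ░
debug = 30                                                                   ░
max_connections = true                                                       ░
enable_ssl = "localhost"                                                     ░
                                                                             ░
[worker]                                                                     ░
# worker configuration                                                       ░
retry_count = 3306                                                           ░
max_connections = 30                                                         ░
enable_ssl = "info"                                                          ░
secret_key = 8080                                                            ░
workers = "0.0.0.0"                                                          ░
                                                                             ░
[logging]                                                                    ░
host = true                                                                  ░
interval = 30                                                                ░
debug = 1024                                                                 ░
                                                                             ░
                                                                             ░
                                                                             ░
                                                                             ▼


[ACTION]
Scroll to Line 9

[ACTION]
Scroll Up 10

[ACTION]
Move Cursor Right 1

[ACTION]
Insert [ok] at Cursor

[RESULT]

hello[ok█pi]                                                                 ▲
retry_count = 8080                                                           █
buffer_size = "utf-8"                                                        ░
secret_key = 5432                                                            ░
debug = 30                                                                   ░
max_connections = true                                                       ░
enable_ssl = "localhost"                                                     ░
                                                                             ░
[worker]                                                                     ░
# worker configuration                                                       ░
retry_count = 3306                                                           ░
max_connections = 30                                                         ░
enable_ssl = "info"                                                          ░
secret_key = 8080                                                            ░
workers = "0.0.0.0"                                                          ░
                                                                             ░
[logging]                                                                    ░
host = true                                                                  ░
interval = 30                                                                ░
debug = 1024                                                                 ░
                                                                             ░
                                                                             ░
                                                                             ░
                                                                             ▼


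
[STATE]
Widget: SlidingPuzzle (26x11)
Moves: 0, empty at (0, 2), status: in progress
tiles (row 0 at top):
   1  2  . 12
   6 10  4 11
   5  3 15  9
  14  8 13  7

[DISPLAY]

┌────┬────┬────┬────┐     
│  1 │  2 │    │ 12 │     
├────┼────┼────┼────┤     
│  6 │ 10 │  4 │ 11 │     
├────┼────┼────┼────┤     
│  5 │  3 │ 15 │  9 │     
├────┼────┼────┼────┤     
│ 14 │  8 │ 13 │  7 │     
└────┴────┴────┴────┘     
Moves: 0                  
                          


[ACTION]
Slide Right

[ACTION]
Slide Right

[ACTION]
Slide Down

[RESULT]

┌────┬────┬────┬────┐     
│    │  1 │  2 │ 12 │     
├────┼────┼────┼────┤     
│  6 │ 10 │  4 │ 11 │     
├────┼────┼────┼────┤     
│  5 │  3 │ 15 │  9 │     
├────┼────┼────┼────┤     
│ 14 │  8 │ 13 │  7 │     
└────┴────┴────┴────┘     
Moves: 2                  
                          


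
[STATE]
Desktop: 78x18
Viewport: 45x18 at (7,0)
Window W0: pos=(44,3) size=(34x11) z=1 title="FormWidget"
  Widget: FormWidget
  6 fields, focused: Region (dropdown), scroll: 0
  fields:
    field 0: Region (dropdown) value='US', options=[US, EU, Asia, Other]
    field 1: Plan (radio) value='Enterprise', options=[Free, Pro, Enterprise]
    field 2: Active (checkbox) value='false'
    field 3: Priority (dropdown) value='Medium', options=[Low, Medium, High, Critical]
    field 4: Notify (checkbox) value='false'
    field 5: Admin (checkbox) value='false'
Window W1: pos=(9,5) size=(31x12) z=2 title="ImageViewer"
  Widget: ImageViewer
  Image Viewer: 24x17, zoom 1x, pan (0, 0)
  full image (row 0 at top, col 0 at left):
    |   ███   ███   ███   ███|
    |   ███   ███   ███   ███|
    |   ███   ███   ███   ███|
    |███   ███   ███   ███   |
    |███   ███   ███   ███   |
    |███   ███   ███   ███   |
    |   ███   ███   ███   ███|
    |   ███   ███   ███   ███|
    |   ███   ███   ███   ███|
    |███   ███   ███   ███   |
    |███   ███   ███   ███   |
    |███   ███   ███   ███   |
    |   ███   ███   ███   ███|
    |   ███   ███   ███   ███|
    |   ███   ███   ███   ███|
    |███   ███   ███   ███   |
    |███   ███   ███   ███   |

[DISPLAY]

                                             
                                             
                                             
                                     ┏━━━━━━━
                                     ┃ FormWi
  ┏━━━━━━━━━━━━━━━━━━━━━━━━━━━━━┓    ┠───────
  ┃ ImageViewer                 ┃    ┃> Regio
  ┠─────────────────────────────┨    ┃  Plan:
  ┃   ███   ███   ███   ███     ┃    ┃  Activ
  ┃   ███   ███   ███   ███     ┃    ┃  Prior
  ┃   ███   ███   ███   ███     ┃    ┃  Notif
  ┃███   ███   ███   ███        ┃    ┃  Admin
  ┃███   ███   ███   ███        ┃    ┃       
  ┃███   ███   ███   ███        ┃    ┗━━━━━━━
  ┃   ███   ███   ███   ███     ┃            
  ┃   ███   ███   ███   ███     ┃            
  ┗━━━━━━━━━━━━━━━━━━━━━━━━━━━━━┛            
                                             


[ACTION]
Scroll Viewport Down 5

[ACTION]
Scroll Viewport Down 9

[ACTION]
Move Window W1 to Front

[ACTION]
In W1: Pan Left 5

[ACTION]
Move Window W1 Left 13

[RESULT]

                                             
                                             
                                             
                                     ┏━━━━━━━
                                     ┃ FormWi
━━━━━━━━━━━━━━━━━━━━━━━┓             ┠───────
Viewer                 ┃             ┃> Regio
───────────────────────┨             ┃  Plan:
   ███   ███   ███     ┃             ┃  Activ
   ███   ███   ███     ┃             ┃  Prior
   ███   ███   ███     ┃             ┃  Notif
███   ███   ███        ┃             ┃  Admin
███   ███   ███        ┃             ┃       
███   ███   ███        ┃             ┗━━━━━━━
   ███   ███   ███     ┃                     
   ███   ███   ███     ┃                     
━━━━━━━━━━━━━━━━━━━━━━━┛                     
                                             


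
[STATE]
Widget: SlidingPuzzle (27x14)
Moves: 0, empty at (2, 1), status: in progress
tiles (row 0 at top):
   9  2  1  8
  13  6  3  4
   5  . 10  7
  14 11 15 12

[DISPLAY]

┌────┬────┬────┬────┐      
│  9 │  2 │  1 │  8 │      
├────┼────┼────┼────┤      
│ 13 │  6 │  3 │  4 │      
├────┼────┼────┼────┤      
│  5 │    │ 10 │  7 │      
├────┼────┼────┼────┤      
│ 14 │ 11 │ 15 │ 12 │      
└────┴────┴────┴────┘      
Moves: 0                   
                           
                           
                           
                           


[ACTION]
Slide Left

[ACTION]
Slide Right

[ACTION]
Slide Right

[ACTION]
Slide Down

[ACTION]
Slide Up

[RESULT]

┌────┬────┬────┬────┐      
│  9 │  2 │  1 │  8 │      
├────┼────┼────┼────┤      
│ 13 │  6 │  3 │  4 │      
├────┼────┼────┼────┤      
│    │  5 │ 10 │  7 │      
├────┼────┼────┼────┤      
│ 14 │ 11 │ 15 │ 12 │      
└────┴────┴────┴────┘      
Moves: 5                   
                           
                           
                           
                           


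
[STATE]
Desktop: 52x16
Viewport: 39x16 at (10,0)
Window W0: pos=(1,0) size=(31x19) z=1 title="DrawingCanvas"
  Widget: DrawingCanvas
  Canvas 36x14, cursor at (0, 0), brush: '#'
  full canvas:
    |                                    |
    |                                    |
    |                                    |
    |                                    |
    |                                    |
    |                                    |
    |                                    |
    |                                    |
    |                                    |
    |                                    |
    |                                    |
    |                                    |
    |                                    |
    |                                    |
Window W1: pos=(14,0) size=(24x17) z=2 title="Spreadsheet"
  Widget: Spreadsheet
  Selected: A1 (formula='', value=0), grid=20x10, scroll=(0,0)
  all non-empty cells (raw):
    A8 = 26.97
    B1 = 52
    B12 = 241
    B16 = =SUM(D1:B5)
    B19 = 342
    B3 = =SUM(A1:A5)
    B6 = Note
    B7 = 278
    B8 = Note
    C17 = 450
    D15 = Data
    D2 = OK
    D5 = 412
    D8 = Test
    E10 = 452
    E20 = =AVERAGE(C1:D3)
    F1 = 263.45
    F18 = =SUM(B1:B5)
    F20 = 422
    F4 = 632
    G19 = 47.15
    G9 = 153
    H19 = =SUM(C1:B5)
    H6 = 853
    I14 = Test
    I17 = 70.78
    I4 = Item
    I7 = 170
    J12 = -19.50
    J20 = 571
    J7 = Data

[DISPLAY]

━━━━┏━━━━━━━━━━━━━━━━━━━━━━┓           
Canv┃ Spreadsheet          ┃           
────┠──────────────────────┨           
    ┃A1:                   ┃           
    ┃       A       B      ┃           
    ┃----------------------┃           
    ┃  1      [0]      52  ┃           
    ┃  2        0       0  ┃           
    ┃  3        0       0  ┃           
    ┃  4        0       0  ┃           
    ┃  5        0       0  ┃           
    ┃  6        0Note      ┃           
    ┃  7        0     278  ┃           
    ┃  8    26.97Note      ┃           
    ┃  9        0       0  ┃           
    ┃ 10        0       0  ┃           


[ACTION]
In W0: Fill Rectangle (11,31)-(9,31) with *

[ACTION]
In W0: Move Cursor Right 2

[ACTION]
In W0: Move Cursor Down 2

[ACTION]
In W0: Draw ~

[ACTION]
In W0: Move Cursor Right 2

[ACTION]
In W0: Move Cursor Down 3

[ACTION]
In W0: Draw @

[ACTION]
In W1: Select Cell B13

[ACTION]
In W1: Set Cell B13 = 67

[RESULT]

━━━━┏━━━━━━━━━━━━━━━━━━━━━━┓           
Canv┃ Spreadsheet          ┃           
────┠──────────────────────┨           
    ┃B13: 67               ┃           
    ┃       A       B      ┃           
    ┃----------------------┃           
    ┃  1        0      52  ┃           
    ┃  2        0       0  ┃           
    ┃  3        0       0  ┃           
    ┃  4        0       0  ┃           
    ┃  5        0       0  ┃           
    ┃  6        0Note      ┃           
    ┃  7        0     278  ┃           
    ┃  8    26.97Note      ┃           
    ┃  9        0       0  ┃           
    ┃ 10        0       0  ┃           


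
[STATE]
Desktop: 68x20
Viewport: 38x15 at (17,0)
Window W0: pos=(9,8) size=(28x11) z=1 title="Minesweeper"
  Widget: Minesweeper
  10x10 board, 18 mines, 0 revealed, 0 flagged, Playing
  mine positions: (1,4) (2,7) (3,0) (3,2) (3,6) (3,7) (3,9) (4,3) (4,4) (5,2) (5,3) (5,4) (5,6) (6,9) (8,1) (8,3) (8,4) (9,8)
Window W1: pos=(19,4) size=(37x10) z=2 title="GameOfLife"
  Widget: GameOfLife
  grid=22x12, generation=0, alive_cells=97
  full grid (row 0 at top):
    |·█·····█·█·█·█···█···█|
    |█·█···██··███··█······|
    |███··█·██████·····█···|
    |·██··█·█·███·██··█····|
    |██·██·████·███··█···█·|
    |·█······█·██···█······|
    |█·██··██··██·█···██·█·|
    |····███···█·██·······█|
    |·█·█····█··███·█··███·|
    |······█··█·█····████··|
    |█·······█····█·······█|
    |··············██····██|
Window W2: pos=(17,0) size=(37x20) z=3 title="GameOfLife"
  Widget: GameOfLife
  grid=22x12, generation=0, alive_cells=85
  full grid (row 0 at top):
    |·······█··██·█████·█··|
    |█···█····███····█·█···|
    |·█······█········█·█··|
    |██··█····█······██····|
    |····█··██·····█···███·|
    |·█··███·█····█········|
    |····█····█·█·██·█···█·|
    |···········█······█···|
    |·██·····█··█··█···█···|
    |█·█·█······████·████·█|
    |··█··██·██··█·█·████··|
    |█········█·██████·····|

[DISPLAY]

┏━━━━━━━━━━━━━━━━━━━━━━━━━━━━━━━━━━━┓ 
┃ GameOfLife                        ┃ 
┠───────────────────────────────────┨ 
┃Gen: 0                             ┃ 
┃·······█··██·█████·█··             ┃━
┃█···█····███····█·█···             ┃ 
┃·█······█········█·█··             ┃─
┃██··█····█······██····             ┃ 
┃····█··██·····█···███·             ┃ 
┃·█··███·█····█········             ┃ 
┃····█····█·█·██·█···█·             ┃ 
┃···········█······█···             ┃ 
┃·██·····█··█··█···█···             ┃ 
┃█·█·█······████·████·█             ┃━
┃··█··██·██··█·█·████··             ┃ 


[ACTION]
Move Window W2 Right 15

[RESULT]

              ┏━━━━━━━━━━━━━━━━━━━━━━━
              ┃ GameOfLife            
              ┠───────────────────────
              ┃Gen: 0                 
  ┏━━━━━━━━━━━┃·······█··██·█████·█·· 
  ┃ GameOfLife┃█···█····███····█·█··· 
  ┠───────────┃·█······█········█·█·· 
  ┃Gen: 0     ┃██··█····█······██···· 
━━┃·██··█·█·██┃····█··██·····█···███· 
ee┃██·██·████·┃·█··███·█····█········ 
──┃·█······█·█┃····█····█·█·██·█···█· 
■■┃█·██··██··█┃···········█······█··· 
■■┃····███···█┃·██·····█··█··█···█··· 
■■┗━━━━━━━━━━━┃█·█·█······████·████·█ 
■■■           ┃··█··██·██··█·█·████·· 


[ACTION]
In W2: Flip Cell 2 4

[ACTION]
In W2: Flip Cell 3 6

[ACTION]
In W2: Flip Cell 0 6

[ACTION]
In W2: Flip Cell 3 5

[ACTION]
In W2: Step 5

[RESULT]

              ┏━━━━━━━━━━━━━━━━━━━━━━━
              ┃ GameOfLife            
              ┠───────────────────────
              ┃Gen: 5                 
  ┏━━━━━━━━━━━┃···········███········ 
  ┃ GameOfLife┃·····█··█·█·████·██··· 
  ┠───────────┃·····█·█···········██· 
  ┃Gen: 0     ┃··██····█·██·········█ 
━━┃·██··█·█·██┃·█·██··██·██···█·█████ 
ee┃██·██·████·┃·█·█·················· 
──┃·█······█·█┃·█·█·██··············· 
■■┃█·██··██··█┃█·██······██·········· 
■■┃····███···█┃·█···█···██·██········ 
■■┗━━━━━━━━━━━┃·····█·█···███········ 
■■■           ┃····██················ 


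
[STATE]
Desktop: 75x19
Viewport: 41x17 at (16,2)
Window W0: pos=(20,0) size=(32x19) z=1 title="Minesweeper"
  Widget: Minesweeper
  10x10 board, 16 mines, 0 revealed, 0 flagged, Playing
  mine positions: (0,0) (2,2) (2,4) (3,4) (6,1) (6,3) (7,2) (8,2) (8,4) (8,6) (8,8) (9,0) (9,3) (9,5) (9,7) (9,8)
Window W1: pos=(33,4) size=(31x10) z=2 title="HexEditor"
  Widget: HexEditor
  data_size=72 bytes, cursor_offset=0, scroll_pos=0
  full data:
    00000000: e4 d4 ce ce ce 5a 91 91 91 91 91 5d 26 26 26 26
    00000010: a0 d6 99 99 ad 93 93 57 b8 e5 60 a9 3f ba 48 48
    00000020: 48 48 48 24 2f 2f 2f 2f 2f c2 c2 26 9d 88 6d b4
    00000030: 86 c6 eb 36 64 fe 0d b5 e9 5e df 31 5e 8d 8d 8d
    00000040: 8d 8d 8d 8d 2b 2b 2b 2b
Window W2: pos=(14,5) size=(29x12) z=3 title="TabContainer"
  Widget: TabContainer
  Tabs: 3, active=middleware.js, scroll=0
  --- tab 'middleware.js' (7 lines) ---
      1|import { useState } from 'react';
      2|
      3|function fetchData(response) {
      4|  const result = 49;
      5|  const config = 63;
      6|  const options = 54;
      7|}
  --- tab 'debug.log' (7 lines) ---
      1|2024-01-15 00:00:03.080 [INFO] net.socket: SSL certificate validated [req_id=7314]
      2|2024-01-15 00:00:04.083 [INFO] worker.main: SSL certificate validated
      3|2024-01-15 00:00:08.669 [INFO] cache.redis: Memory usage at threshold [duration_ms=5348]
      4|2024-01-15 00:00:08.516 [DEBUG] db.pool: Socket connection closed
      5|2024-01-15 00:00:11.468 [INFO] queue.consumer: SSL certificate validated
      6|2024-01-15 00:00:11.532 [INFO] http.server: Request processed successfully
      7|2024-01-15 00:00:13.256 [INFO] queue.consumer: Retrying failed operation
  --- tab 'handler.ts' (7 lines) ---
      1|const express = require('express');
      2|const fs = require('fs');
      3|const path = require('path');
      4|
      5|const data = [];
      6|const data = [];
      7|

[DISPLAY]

    ┠──────────────────────────────┨     
    ┃■■■■■■■■■■                    ┃     
    ┃■■■■■■■■■■  ┏━━━━━━━━━━━━━━━━━━━━━━━
━━━━━━━━━━━━━━━━━━━━━━━━━━┓r             
TabContainer              ┃──────────────
──────────────────────────┨ E4 d4 ce ce c
middleware.js]│ debug.log ┃ a0 d6 99 99 a
──────────────────────────┃ 48 48 48 24 2
mport { useState } from 'r┃ 86 c6 eb 36 6
                          ┃ 8d 8d 8d 8d 2
unction fetchData(response┃              
 const result = 49;       ┃━━━━━━━━━━━━━━
 const config = 63;       ┃        ┃     
 const options = 54;      ┃        ┃     
━━━━━━━━━━━━━━━━━━━━━━━━━━┛        ┃     
    ┃                              ┃     
    ┗━━━━━━━━━━━━━━━━━━━━━━━━━━━━━━┛     


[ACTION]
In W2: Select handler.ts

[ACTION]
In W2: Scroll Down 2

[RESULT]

    ┠──────────────────────────────┨     
    ┃■■■■■■■■■■                    ┃     
    ┃■■■■■■■■■■  ┏━━━━━━━━━━━━━━━━━━━━━━━
━━━━━━━━━━━━━━━━━━━━━━━━━━┓r             
TabContainer              ┃──────────────
──────────────────────────┨ E4 d4 ce ce c
middleware.js │ debug.log ┃ a0 d6 99 99 a
──────────────────────────┃ 48 48 48 24 2
onst path = require('path'┃ 86 c6 eb 36 6
                          ┃ 8d 8d 8d 8d 2
onst data = [];           ┃              
onst data = [];           ┃━━━━━━━━━━━━━━
                          ┃        ┃     
                          ┃        ┃     
━━━━━━━━━━━━━━━━━━━━━━━━━━┛        ┃     
    ┃                              ┃     
    ┗━━━━━━━━━━━━━━━━━━━━━━━━━━━━━━┛     


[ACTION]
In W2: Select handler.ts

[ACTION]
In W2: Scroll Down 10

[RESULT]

    ┠──────────────────────────────┨     
    ┃■■■■■■■■■■                    ┃     
    ┃■■■■■■■■■■  ┏━━━━━━━━━━━━━━━━━━━━━━━
━━━━━━━━━━━━━━━━━━━━━━━━━━┓r             
TabContainer              ┃──────────────
──────────────────────────┨ E4 d4 ce ce c
middleware.js │ debug.log ┃ a0 d6 99 99 a
──────────────────────────┃ 48 48 48 24 2
                          ┃ 86 c6 eb 36 6
                          ┃ 8d 8d 8d 8d 2
                          ┃              
                          ┃━━━━━━━━━━━━━━
                          ┃        ┃     
                          ┃        ┃     
━━━━━━━━━━━━━━━━━━━━━━━━━━┛        ┃     
    ┃                              ┃     
    ┗━━━━━━━━━━━━━━━━━━━━━━━━━━━━━━┛     


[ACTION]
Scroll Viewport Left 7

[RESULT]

           ┠─────────────────────────────
           ┃■■■■■■■■■■                   
           ┃■■■■■■■■■■  ┏━━━━━━━━━━━━━━━━
     ┏━━━━━━━━━━━━━━━━━━━━━━━━━━━┓r      
     ┃ TabContainer              ┃───────
     ┠───────────────────────────┨ E4 d4 
     ┃ middleware.js │ debug.log ┃ a0 d6 
     ┃───────────────────────────┃ 48 48 
     ┃                           ┃ 86 c6 
     ┃                           ┃ 8d 8d 
     ┃                           ┃       
     ┃                           ┃━━━━━━━
     ┃                           ┃       
     ┃                           ┃       
     ┗━━━━━━━━━━━━━━━━━━━━━━━━━━━┛       
           ┃                             
           ┗━━━━━━━━━━━━━━━━━━━━━━━━━━━━━


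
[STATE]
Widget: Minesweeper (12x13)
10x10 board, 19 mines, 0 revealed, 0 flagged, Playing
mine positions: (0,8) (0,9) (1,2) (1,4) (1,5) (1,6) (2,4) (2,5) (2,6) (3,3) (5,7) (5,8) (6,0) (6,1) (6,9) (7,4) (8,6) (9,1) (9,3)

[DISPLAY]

■■■■■■■■■■  
■■■■■■■■■■  
■■■■■■■■■■  
■■■■■■■■■■  
■■■■■■■■■■  
■■■■■■■■■■  
■■■■■■■■■■  
■■■■■■■■■■  
■■■■■■■■■■  
■■■■■■■■■■  
            
            
            


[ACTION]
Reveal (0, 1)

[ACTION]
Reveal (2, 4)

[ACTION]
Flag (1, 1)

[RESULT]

■1■■■■■■✹✹  
■■✹■✹✹✹■■■  
■■■■✹✹✹■■■  
■■■✹■■■■■■  
■■■■■■■■■■  
■■■■■■■✹✹■  
✹✹■■■■■■■✹  
■■■■✹■■■■■  
■■■■■■✹■■■  
■✹■✹■■■■■■  
            
            
            


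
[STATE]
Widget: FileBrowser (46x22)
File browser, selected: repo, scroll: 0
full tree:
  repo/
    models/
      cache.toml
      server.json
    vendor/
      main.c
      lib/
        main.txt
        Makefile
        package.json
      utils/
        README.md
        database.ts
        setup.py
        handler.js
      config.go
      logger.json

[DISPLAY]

> [-] repo/                                   
    [+] models/                               
    [+] vendor/                               
                                              
                                              
                                              
                                              
                                              
                                              
                                              
                                              
                                              
                                              
                                              
                                              
                                              
                                              
                                              
                                              
                                              
                                              
                                              


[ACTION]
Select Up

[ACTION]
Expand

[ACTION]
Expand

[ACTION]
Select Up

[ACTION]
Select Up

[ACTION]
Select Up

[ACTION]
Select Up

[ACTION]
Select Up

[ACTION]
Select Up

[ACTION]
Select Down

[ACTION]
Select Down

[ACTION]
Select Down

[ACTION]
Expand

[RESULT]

  [-] repo/                                   
    [+] models/                               
  > [-] vendor/                               
      main.c                                  
      [+] lib/                                
      [+] utils/                              
      config.go                               
      logger.json                             
                                              
                                              
                                              
                                              
                                              
                                              
                                              
                                              
                                              
                                              
                                              
                                              
                                              
                                              


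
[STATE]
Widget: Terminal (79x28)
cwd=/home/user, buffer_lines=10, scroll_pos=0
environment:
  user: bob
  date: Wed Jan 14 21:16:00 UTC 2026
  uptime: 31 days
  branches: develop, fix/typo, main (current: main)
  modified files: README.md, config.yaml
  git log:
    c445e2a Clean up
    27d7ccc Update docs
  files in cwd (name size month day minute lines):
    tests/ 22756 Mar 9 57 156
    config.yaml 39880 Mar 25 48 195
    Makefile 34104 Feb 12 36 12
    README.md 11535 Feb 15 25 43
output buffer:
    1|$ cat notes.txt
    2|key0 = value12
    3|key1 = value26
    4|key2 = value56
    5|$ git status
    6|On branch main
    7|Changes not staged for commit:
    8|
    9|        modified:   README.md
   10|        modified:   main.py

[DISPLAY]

$ cat notes.txt                                                                
key0 = value12                                                                 
key1 = value26                                                                 
key2 = value56                                                                 
$ git status                                                                   
On branch main                                                                 
Changes not staged for commit:                                                 
                                                                               
        modified:   README.md                                                  
        modified:   main.py                                                    
$ █                                                                            
                                                                               
                                                                               
                                                                               
                                                                               
                                                                               
                                                                               
                                                                               
                                                                               
                                                                               
                                                                               
                                                                               
                                                                               
                                                                               
                                                                               
                                                                               
                                                                               
                                                                               


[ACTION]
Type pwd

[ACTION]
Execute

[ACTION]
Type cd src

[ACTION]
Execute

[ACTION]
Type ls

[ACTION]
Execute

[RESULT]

$ cat notes.txt                                                                
key0 = value12                                                                 
key1 = value26                                                                 
key2 = value56                                                                 
$ git status                                                                   
On branch main                                                                 
Changes not staged for commit:                                                 
                                                                               
        modified:   README.md                                                  
        modified:   main.py                                                    
$ pwd                                                                          
/home/user                                                                     
$ cd src                                                                       
                                                                               
$ ls                                                                           
tests/  config.yaml  Makefile  README.md                                       
$ █                                                                            
                                                                               
                                                                               
                                                                               
                                                                               
                                                                               
                                                                               
                                                                               
                                                                               
                                                                               
                                                                               
                                                                               
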